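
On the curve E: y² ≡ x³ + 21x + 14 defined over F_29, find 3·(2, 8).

(24, 4)

Write P = (2, 8).
Repeated addition: build up to 3P.
2P: tangent at (2, 8): λ = (3·2² + 21)/(2·8) ≡ 4/16. 16⁻¹ ≡ 20 (mod 29), so λ ≡ 4·20 ≡ 22.
  x = λ² - 2 - 2 = 484 - 4 ≡ 16; y = λ·(2 - 16) - 8 ≡ 3. → (16, 3)
3P: (16, 3) + (2, 8). λ = (8 - 3)/(2 - 16) ≡ 5/15 mod 29. 15⁻¹ ≡ 2 (mod 29) since 15·2 = 30 ≡ 1, so λ ≡ 10.
  x = λ² - 16 - 2 = 100 - 18 ≡ 24; y = λ·(16 - 24) - 3 ≡ 4. → (24, 4)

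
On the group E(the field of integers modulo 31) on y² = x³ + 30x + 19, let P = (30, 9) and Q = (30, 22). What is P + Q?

The two points share x = 30 and their y-coordinates satisfy 9 + 22 ≡ 0 (mod 31), so they are inverses. Their sum is O.

O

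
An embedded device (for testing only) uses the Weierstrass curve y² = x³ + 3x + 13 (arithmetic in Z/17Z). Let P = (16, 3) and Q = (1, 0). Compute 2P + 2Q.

First 2P:
Repeated addition: build up to 2P.
2P: tangent at (16, 3): λ = (3·16² + 3)/(2·3) ≡ 6/6. 6⁻¹ ≡ 3 (mod 17), so λ ≡ 6·3 ≡ 1.
  x = λ² - 16 - 16 = 1 - 32 ≡ 3; y = λ·(16 - 3) - 3 ≡ 10. → (3, 10)
2P = (3, 10).
Next 2Q:
Repeated addition: build up to 2Q.
2Q: (1, 0) + (1, 0): same x and y₁ ≡ -y₂, so the sum is O.
2Q = O.
Finally 2P + 2Q:
(3, 10) + O = (3, 10) (identity).

(3, 10)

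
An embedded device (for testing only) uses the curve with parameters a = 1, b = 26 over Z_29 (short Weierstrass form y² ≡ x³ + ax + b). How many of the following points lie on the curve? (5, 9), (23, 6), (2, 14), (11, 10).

1

(5, 9): 9² ≡ 23, rhs ≡ 11 → off.
(23, 6): 6² ≡ 7, rhs ≡ 7 → on.
(2, 14): 14² ≡ 22, rhs ≡ 7 → off.
(11, 10): 10² ≡ 13, rhs ≡ 5 → off.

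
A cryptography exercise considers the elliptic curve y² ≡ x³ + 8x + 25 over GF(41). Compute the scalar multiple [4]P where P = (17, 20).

Double-and-add on 4 = (100)₂. Start with P = (17, 20) for the leading 1-bit.
double: tangent at (17, 20): λ = (3·17² + 8)/(2·20) ≡ 14/40. 40⁻¹ ≡ 40 (mod 41) since 40·40 = 1600 ≡ 1, so λ ≡ 14·40 ≡ 27.
  x = λ² - 17 - 17 = 729 - 34 ≡ 39; y = λ·(17 - 39) - 20 ≡ 1. → (39, 1)
double: tangent at (39, 1): λ = (3·39² + 8)/(2·1) ≡ 20/2. 2⁻¹ ≡ 21 (mod 41) since 2·21 = 42 ≡ 1, so λ ≡ 20·21 ≡ 10.
  x = λ² - 39 - 39 = 100 - 78 ≡ 22; y = λ·(39 - 22) - 1 ≡ 5. → (22, 5)

(22, 5)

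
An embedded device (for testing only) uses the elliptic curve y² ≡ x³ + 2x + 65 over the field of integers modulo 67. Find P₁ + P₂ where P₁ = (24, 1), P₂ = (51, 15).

(24, 1) + (51, 15). λ = (15 - 1)/(51 - 24) ≡ 14/27 mod 67. 27⁻¹ ≡ 5 (mod 67) since 27·5 = 135 ≡ 1, so λ ≡ 3.
  x = λ² - 24 - 51 = 9 - 75 ≡ 1; y = λ·(24 - 1) - 1 ≡ 1. → (1, 1)

(1, 1)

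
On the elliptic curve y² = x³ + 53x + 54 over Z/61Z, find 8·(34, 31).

Write G = (34, 31).
Repeated addition: build up to 8G.
2G: tangent at (34, 31): λ = (3·34² + 53)/(2·31) ≡ 44/1. 1⁻¹ ≡ 1 (mod 61), so λ ≡ 44·1 ≡ 44.
  x = λ² - 34 - 34 = 1936 - 68 ≡ 38; y = λ·(34 - 38) - 31 ≡ 37. → (38, 37)
3G: (38, 37) + (34, 31). λ = (31 - 37)/(34 - 38) ≡ 55/57 mod 61. 57⁻¹ ≡ 15 (mod 61), so λ ≡ 32.
  x = λ² - 38 - 34 = 1024 - 72 ≡ 37; y = λ·(38 - 37) - 37 ≡ 56. → (37, 56)
4G: (37, 56) + (34, 31). λ = (31 - 56)/(34 - 37) ≡ 36/58 mod 61. 58⁻¹ ≡ 20 (mod 61), so λ ≡ 49.
  x = λ² - 37 - 34 = 2401 - 71 ≡ 12; y = λ·(37 - 12) - 56 ≡ 10. → (12, 10)
5G: (12, 10) + (34, 31). λ = (31 - 10)/(34 - 12) ≡ 21/22 mod 61. 22⁻¹ ≡ 25 (mod 61) since 22·25 = 550 ≡ 1, so λ ≡ 37.
  x = λ² - 12 - 34 = 1369 - 46 ≡ 42; y = λ·(12 - 42) - 10 ≡ 39. → (42, 39)
6G: (42, 39) + (34, 31). λ = (31 - 39)/(34 - 42) ≡ 53/53 mod 61. 53⁻¹ ≡ 38 (mod 61) since 53·38 = 2014 ≡ 1, so λ ≡ 1.
  x = λ² - 42 - 34 = 1 - 76 ≡ 47; y = λ·(42 - 47) - 39 ≡ 17. → (47, 17)
7G: (47, 17) + (34, 31). λ = (31 - 17)/(34 - 47) ≡ 14/48 mod 61. 48⁻¹ ≡ 14 (mod 61), so λ ≡ 13.
  x = λ² - 47 - 34 = 169 - 81 ≡ 27; y = λ·(47 - 27) - 17 ≡ 60. → (27, 60)
8G: (27, 60) + (34, 31). λ = (31 - 60)/(34 - 27) ≡ 32/7 mod 61. 7⁻¹ ≡ 35 (mod 61) since 7·35 = 245 ≡ 1, so λ ≡ 22.
  x = λ² - 27 - 34 = 484 - 61 ≡ 57; y = λ·(27 - 57) - 60 ≡ 12. → (57, 12)

(57, 12)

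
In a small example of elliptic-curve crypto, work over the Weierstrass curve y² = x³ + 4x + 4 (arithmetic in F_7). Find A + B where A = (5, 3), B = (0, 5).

(5, 3) + (0, 5). λ = (5 - 3)/(0 - 5) ≡ 2/2 mod 7. 2⁻¹ ≡ 4 (mod 7) since 2·4 = 8 ≡ 1, so λ ≡ 1.
  x = λ² - 5 - 0 = 1 - 5 ≡ 3; y = λ·(5 - 3) - 3 ≡ 6. → (3, 6)

(3, 6)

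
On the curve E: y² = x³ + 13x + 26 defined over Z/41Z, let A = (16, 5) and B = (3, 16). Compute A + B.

(16, 5) + (3, 16). λ = (16 - 5)/(3 - 16) ≡ 11/28 mod 41. 28⁻¹ ≡ 22 (mod 41) since 28·22 = 616 ≡ 1, so λ ≡ 37.
  x = λ² - 16 - 3 = 1369 - 19 ≡ 38; y = λ·(16 - 38) - 5 ≡ 1. → (38, 1)

(38, 1)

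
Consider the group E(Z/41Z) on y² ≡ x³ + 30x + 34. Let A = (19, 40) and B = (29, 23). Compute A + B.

(25, 3)

(19, 40) + (29, 23). λ = (23 - 40)/(29 - 19) ≡ 24/10 mod 41. 10⁻¹ ≡ 37 (mod 41) since 10·37 = 370 ≡ 1, so λ ≡ 27.
  x = λ² - 19 - 29 = 729 - 48 ≡ 25; y = λ·(19 - 25) - 40 ≡ 3. → (25, 3)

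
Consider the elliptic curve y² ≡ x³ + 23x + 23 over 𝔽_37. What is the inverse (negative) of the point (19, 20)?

-(19, 20) = (19, -20 mod 37) = (19, 17).

(19, 17)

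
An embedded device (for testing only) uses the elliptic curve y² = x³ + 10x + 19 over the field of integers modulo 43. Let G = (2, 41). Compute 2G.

tangent at (2, 41): λ = (3·2² + 10)/(2·41) ≡ 22/39. 39⁻¹ ≡ 32 (mod 43) since 39·32 = 1248 ≡ 1, so λ ≡ 22·32 ≡ 16.
  x = λ² - 2 - 2 = 256 - 4 ≡ 37; y = λ·(2 - 37) - 41 ≡ 1. → (37, 1)

(37, 1)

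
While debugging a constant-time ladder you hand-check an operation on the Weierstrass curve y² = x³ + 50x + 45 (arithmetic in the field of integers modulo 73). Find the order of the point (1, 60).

2P: tangent at (1, 60): λ = (3·1² + 50)/(2·60) ≡ 53/47. 47⁻¹ ≡ 14 (mod 73) since 47·14 = 658 ≡ 1, so λ ≡ 53·14 ≡ 12.
  x = λ² - 1 - 1 = 144 - 2 ≡ 69; y = λ·(1 - 69) - 60 ≡ 0. → (69, 0)
3P: (69, 0) + (1, 60). λ = (60 - 0)/(1 - 69) ≡ 60/5 mod 73. 5⁻¹ ≡ 44 (mod 73), so λ ≡ 12.
  x = λ² - 69 - 1 = 144 - 70 ≡ 1; y = λ·(69 - 1) - 0 ≡ 13. → (1, 13)
4P: (1, 13) + (1, 60): same x and y₁ ≡ -y₂, so the sum is ∞.
4P = ∞, so the order is 4.

4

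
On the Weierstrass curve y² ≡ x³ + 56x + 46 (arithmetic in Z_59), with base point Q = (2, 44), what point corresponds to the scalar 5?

(0, 39)

Double-and-add on 5 = (101)₂. Start with Q = (2, 44) for the leading 1-bit.
double: tangent at (2, 44): λ = (3·2² + 56)/(2·44) ≡ 9/29. 29⁻¹ ≡ 57 (mod 59), so λ ≡ 9·57 ≡ 41.
  x = λ² - 2 - 2 = 1681 - 4 ≡ 25; y = λ·(2 - 25) - 44 ≡ 16. → (25, 16)
double: tangent at (25, 16): λ = (3·25² + 56)/(2·16) ≡ 43/32. 32⁻¹ ≡ 24 (mod 59), so λ ≡ 43·24 ≡ 29.
  x = λ² - 25 - 25 = 841 - 50 ≡ 24; y = λ·(25 - 24) - 16 ≡ 13. → (24, 13)
add Q: (24, 13) + (2, 44). λ = (44 - 13)/(2 - 24) ≡ 31/37 mod 59. 37⁻¹ ≡ 8 (mod 59), so λ ≡ 12.
  x = λ² - 24 - 2 = 144 - 26 ≡ 0; y = λ·(24 - 0) - 13 ≡ 39. → (0, 39)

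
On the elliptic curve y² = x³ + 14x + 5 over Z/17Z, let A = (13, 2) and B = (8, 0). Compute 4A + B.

(6, 4)

First 4A:
Double-and-add on 4 = (100)₂. Start with A = (13, 2) for the leading 1-bit.
double: tangent at (13, 2): λ = (3·13² + 14)/(2·2) ≡ 11/4. 4⁻¹ ≡ 13 (mod 17) since 4·13 = 52 ≡ 1, so λ ≡ 11·13 ≡ 7.
  x = λ² - 13 - 13 = 49 - 26 ≡ 6; y = λ·(13 - 6) - 2 ≡ 13. → (6, 13)
double: tangent at (6, 13): λ = (3·6² + 14)/(2·13) ≡ 3/9. 9⁻¹ ≡ 2 (mod 17) since 9·2 = 18 ≡ 1, so λ ≡ 3·2 ≡ 6.
  x = λ² - 6 - 6 = 36 - 12 ≡ 7; y = λ·(6 - 7) - 13 ≡ 15. → (7, 15)
4A = (7, 15).
Finally 4A + B:
(7, 15) + (8, 0). λ = (0 - 15)/(8 - 7) ≡ 2/1 mod 17. 1⁻¹ ≡ 1 (mod 17), so λ ≡ 2.
  x = λ² - 7 - 8 = 4 - 15 ≡ 6; y = λ·(7 - 6) - 15 ≡ 4. → (6, 4)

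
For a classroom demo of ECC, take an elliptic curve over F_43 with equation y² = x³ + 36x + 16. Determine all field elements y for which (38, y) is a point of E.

x³ + 36x + 16 = 56256 ≡ 12 (mod 43).
12 is a non-residue mod 43; no y exists.

none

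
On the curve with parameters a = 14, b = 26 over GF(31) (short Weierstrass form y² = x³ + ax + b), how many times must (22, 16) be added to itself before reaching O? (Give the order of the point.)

7

2P: tangent at (22, 16): λ = (3·22² + 14)/(2·16) ≡ 9/1. 1⁻¹ ≡ 1 (mod 31), so λ ≡ 9·1 ≡ 9.
  x = λ² - 22 - 22 = 81 - 44 ≡ 6; y = λ·(22 - 6) - 16 ≡ 4. → (6, 4)
3P: (6, 4) + (22, 16). λ = (16 - 4)/(22 - 6) ≡ 12/16 mod 31. 16⁻¹ ≡ 2 (mod 31) since 16·2 = 32 ≡ 1, so λ ≡ 24.
  x = λ² - 6 - 22 = 576 - 28 ≡ 21; y = λ·(6 - 21) - 4 ≡ 8. → (21, 8)
4P: (21, 8) + (22, 16). λ = (16 - 8)/(22 - 21) ≡ 8/1 mod 31. 1⁻¹ ≡ 1 (mod 31), so λ ≡ 8.
  x = λ² - 21 - 22 = 64 - 43 ≡ 21; y = λ·(21 - 21) - 8 ≡ 23. → (21, 23)
5P: (21, 23) + (22, 16). λ = (16 - 23)/(22 - 21) ≡ 24/1 mod 31. 1⁻¹ ≡ 1 (mod 31), so λ ≡ 24.
  x = λ² - 21 - 22 = 576 - 43 ≡ 6; y = λ·(21 - 6) - 23 ≡ 27. → (6, 27)
6P: (6, 27) + (22, 16). λ = (16 - 27)/(22 - 6) ≡ 20/16 mod 31. 16⁻¹ ≡ 2 (mod 31), so λ ≡ 9.
  x = λ² - 6 - 22 = 81 - 28 ≡ 22; y = λ·(6 - 22) - 27 ≡ 15. → (22, 15)
7P: (22, 15) + (22, 16): same x and y₁ ≡ -y₂, so the sum is O.
7P = O, so the order is 7.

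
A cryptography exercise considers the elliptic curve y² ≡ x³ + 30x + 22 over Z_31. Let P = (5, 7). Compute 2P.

(23, 13)

tangent at (5, 7): λ = (3·5² + 30)/(2·7) ≡ 12/14. 14⁻¹ ≡ 20 (mod 31) since 14·20 = 280 ≡ 1, so λ ≡ 12·20 ≡ 23.
  x = λ² - 5 - 5 = 529 - 10 ≡ 23; y = λ·(5 - 23) - 7 ≡ 13. → (23, 13)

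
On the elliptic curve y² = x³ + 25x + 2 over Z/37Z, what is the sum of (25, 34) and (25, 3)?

O

The two points share x = 25 and their y-coordinates satisfy 34 + 3 ≡ 0 (mod 37), so they are inverses. Their sum is the point at infinity.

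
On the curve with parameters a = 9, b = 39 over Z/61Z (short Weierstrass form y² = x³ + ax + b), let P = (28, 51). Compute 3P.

Repeated addition: build up to 3P.
2P: tangent at (28, 51): λ = (3·28² + 9)/(2·51) ≡ 43/41. 41⁻¹ ≡ 3 (mod 61) since 41·3 = 123 ≡ 1, so λ ≡ 43·3 ≡ 7.
  x = λ² - 28 - 28 = 49 - 56 ≡ 54; y = λ·(28 - 54) - 51 ≡ 11. → (54, 11)
3P: (54, 11) + (28, 51). λ = (51 - 11)/(28 - 54) ≡ 40/35 mod 61. 35⁻¹ ≡ 7 (mod 61) since 35·7 = 245 ≡ 1, so λ ≡ 36.
  x = λ² - 54 - 28 = 1296 - 82 ≡ 55; y = λ·(54 - 55) - 11 ≡ 14. → (55, 14)

(55, 14)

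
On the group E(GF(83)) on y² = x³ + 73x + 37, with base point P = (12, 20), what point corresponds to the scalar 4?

(17, 7)

Repeated addition: build up to 4P.
2P: tangent at (12, 20): λ = (3·12² + 73)/(2·20) ≡ 7/40. 40⁻¹ ≡ 27 (mod 83), so λ ≡ 7·27 ≡ 23.
  x = λ² - 12 - 12 = 529 - 24 ≡ 7; y = λ·(12 - 7) - 20 ≡ 12. → (7, 12)
3P: (7, 12) + (12, 20). λ = (20 - 12)/(12 - 7) ≡ 8/5 mod 83. 5⁻¹ ≡ 50 (mod 83) since 5·50 = 250 ≡ 1, so λ ≡ 68.
  x = λ² - 7 - 12 = 4624 - 19 ≡ 40; y = λ·(7 - 40) - 12 ≡ 68. → (40, 68)
4P: (40, 68) + (12, 20). λ = (20 - 68)/(12 - 40) ≡ 35/55 mod 83. 55⁻¹ ≡ 80 (mod 83), so λ ≡ 61.
  x = λ² - 40 - 12 = 3721 - 52 ≡ 17; y = λ·(40 - 17) - 68 ≡ 7. → (17, 7)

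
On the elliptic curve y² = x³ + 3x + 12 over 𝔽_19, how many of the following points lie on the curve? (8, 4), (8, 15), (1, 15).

3

(8, 4): 4² ≡ 16, rhs ≡ 16 → on.
(8, 15): 15² ≡ 16, rhs ≡ 16 → on.
(1, 15): 15² ≡ 16, rhs ≡ 16 → on.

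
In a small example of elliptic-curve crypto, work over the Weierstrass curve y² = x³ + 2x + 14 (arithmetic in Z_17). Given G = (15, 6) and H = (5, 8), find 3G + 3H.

(4, 1)

First 3G:
Repeated addition: build up to 3G.
2G: tangent at (15, 6): λ = (3·15² + 2)/(2·6) ≡ 14/12. 12⁻¹ ≡ 10 (mod 17), so λ ≡ 14·10 ≡ 4.
  x = λ² - 15 - 15 = 16 - 30 ≡ 3; y = λ·(15 - 3) - 6 ≡ 8. → (3, 8)
3G: (3, 8) + (15, 6). λ = (6 - 8)/(15 - 3) ≡ 15/12 mod 17. 12⁻¹ ≡ 10 (mod 17), so λ ≡ 14.
  x = λ² - 3 - 15 = 196 - 18 ≡ 8; y = λ·(3 - 8) - 8 ≡ 7. → (8, 7)
3G = (8, 7).
Next 3H:
Repeated addition: build up to 3H.
2H: tangent at (5, 8): λ = (3·5² + 2)/(2·8) ≡ 9/16. 16⁻¹ ≡ 16 (mod 17) since 16·16 = 256 ≡ 1, so λ ≡ 9·16 ≡ 8.
  x = λ² - 5 - 5 = 64 - 10 ≡ 3; y = λ·(5 - 3) - 8 ≡ 8. → (3, 8)
3H: (3, 8) + (5, 8). λ = (8 - 8)/(5 - 3) ≡ 0/2 mod 17. 2⁻¹ ≡ 9 (mod 17), so λ ≡ 0.
  x = λ² - 3 - 5 = 0 - 8 ≡ 9; y = λ·(3 - 9) - 8 ≡ 9. → (9, 9)
3H = (9, 9).
Finally 3G + 3H:
(8, 7) + (9, 9). λ = (9 - 7)/(9 - 8) ≡ 2/1 mod 17. 1⁻¹ ≡ 1 (mod 17), so λ ≡ 2.
  x = λ² - 8 - 9 = 4 - 17 ≡ 4; y = λ·(8 - 4) - 7 ≡ 1. → (4, 1)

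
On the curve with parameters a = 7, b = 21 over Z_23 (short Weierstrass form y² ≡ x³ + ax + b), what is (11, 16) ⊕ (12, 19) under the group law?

(11, 16) + (12, 19). λ = (19 - 16)/(12 - 11) ≡ 3/1 mod 23. 1⁻¹ ≡ 1 (mod 23) since 1·1 = 1 ≡ 1, so λ ≡ 3.
  x = λ² - 11 - 12 = 9 - 23 ≡ 9; y = λ·(11 - 9) - 16 ≡ 13. → (9, 13)

(9, 13)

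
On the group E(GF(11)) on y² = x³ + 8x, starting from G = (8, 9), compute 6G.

Repeated addition: build up to 6G.
2G: tangent at (8, 9): λ = (3·8² + 8)/(2·9) ≡ 2/7. 7⁻¹ ≡ 8 (mod 11), so λ ≡ 2·8 ≡ 5.
  x = λ² - 8 - 8 = 25 - 16 ≡ 9; y = λ·(8 - 9) - 9 ≡ 8. → (9, 8)
3G: (9, 8) + (8, 9). λ = (9 - 8)/(8 - 9) ≡ 1/10 mod 11. 10⁻¹ ≡ 10 (mod 11), so λ ≡ 10.
  x = λ² - 9 - 8 = 100 - 17 ≡ 6; y = λ·(9 - 6) - 8 ≡ 0. → (6, 0)
4G: (6, 0) + (8, 9). λ = (9 - 0)/(8 - 6) ≡ 9/2 mod 11. 2⁻¹ ≡ 6 (mod 11) since 2·6 = 12 ≡ 1, so λ ≡ 10.
  x = λ² - 6 - 8 = 100 - 14 ≡ 9; y = λ·(6 - 9) - 0 ≡ 3. → (9, 3)
5G: (9, 3) + (8, 9). λ = (9 - 3)/(8 - 9) ≡ 6/10 mod 11. 10⁻¹ ≡ 10 (mod 11), so λ ≡ 5.
  x = λ² - 9 - 8 = 25 - 17 ≡ 8; y = λ·(9 - 8) - 3 ≡ 2. → (8, 2)
6G: (8, 2) + (8, 9): same x and y₁ ≡ -y₂, so the sum is O.

O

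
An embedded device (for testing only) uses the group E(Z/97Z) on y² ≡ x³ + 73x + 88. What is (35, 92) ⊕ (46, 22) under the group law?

(10, 84)

(35, 92) + (46, 22). λ = (22 - 92)/(46 - 35) ≡ 27/11 mod 97. 11⁻¹ ≡ 53 (mod 97) since 11·53 = 583 ≡ 1, so λ ≡ 73.
  x = λ² - 35 - 46 = 5329 - 81 ≡ 10; y = λ·(35 - 10) - 92 ≡ 84. → (10, 84)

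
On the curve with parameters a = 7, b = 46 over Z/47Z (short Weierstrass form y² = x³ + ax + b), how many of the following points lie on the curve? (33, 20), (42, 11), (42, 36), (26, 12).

3

(33, 20): 20² ≡ 24, rhs ≡ 24 → on.
(42, 11): 11² ≡ 27, rhs ≡ 27 → on.
(42, 36): 36² ≡ 27, rhs ≡ 27 → on.
(26, 12): 12² ≡ 3, rhs ≡ 38 → off.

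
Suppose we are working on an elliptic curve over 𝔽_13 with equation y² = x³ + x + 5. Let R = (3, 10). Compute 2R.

(10, 1)

tangent at (3, 10): λ = (3·3² + 1)/(2·10) ≡ 2/7. 7⁻¹ ≡ 2 (mod 13), so λ ≡ 2·2 ≡ 4.
  x = λ² - 3 - 3 = 16 - 6 ≡ 10; y = λ·(3 - 10) - 10 ≡ 1. → (10, 1)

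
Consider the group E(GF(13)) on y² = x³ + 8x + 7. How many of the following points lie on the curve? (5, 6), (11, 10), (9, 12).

1

(5, 6): 6² ≡ 10, rhs ≡ 3 → off.
(11, 10): 10² ≡ 9, rhs ≡ 9 → on.
(9, 12): 12² ≡ 1, rhs ≡ 2 → off.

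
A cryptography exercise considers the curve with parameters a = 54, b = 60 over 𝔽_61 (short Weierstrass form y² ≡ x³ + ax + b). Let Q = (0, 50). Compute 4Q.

(14, 49)

Double-and-add on 4 = (100)₂. Start with Q = (0, 50) for the leading 1-bit.
double: tangent at (0, 50): λ = (3·0² + 54)/(2·50) ≡ 54/39. 39⁻¹ ≡ 36 (mod 61) since 39·36 = 1404 ≡ 1, so λ ≡ 54·36 ≡ 53.
  x = λ² - 0 - 0 = 2809 - 0 ≡ 3; y = λ·(0 - 3) - 50 ≡ 35. → (3, 35)
double: tangent at (3, 35): λ = (3·3² + 54)/(2·35) ≡ 20/9. 9⁻¹ ≡ 34 (mod 61), so λ ≡ 20·34 ≡ 9.
  x = λ² - 3 - 3 = 81 - 6 ≡ 14; y = λ·(3 - 14) - 35 ≡ 49. → (14, 49)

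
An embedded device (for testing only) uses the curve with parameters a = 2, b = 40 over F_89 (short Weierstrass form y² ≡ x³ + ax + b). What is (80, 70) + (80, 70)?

(60, 54)

tangent at (80, 70): λ = (3·80² + 2)/(2·70) ≡ 67/51. 51⁻¹ ≡ 7 (mod 89), so λ ≡ 67·7 ≡ 24.
  x = λ² - 80 - 80 = 576 - 160 ≡ 60; y = λ·(80 - 60) - 70 ≡ 54. → (60, 54)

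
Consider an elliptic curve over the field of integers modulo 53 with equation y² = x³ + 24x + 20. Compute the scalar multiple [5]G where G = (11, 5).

Repeated addition: build up to 5G.
2G: tangent at (11, 5): λ = (3·11² + 24)/(2·5) ≡ 16/10. 10⁻¹ ≡ 16 (mod 53) since 10·16 = 160 ≡ 1, so λ ≡ 16·16 ≡ 44.
  x = λ² - 11 - 11 = 1936 - 22 ≡ 6; y = λ·(11 - 6) - 5 ≡ 3. → (6, 3)
3G: (6, 3) + (11, 5). λ = (5 - 3)/(11 - 6) ≡ 2/5 mod 53. 5⁻¹ ≡ 32 (mod 53) since 5·32 = 160 ≡ 1, so λ ≡ 11.
  x = λ² - 6 - 11 = 121 - 17 ≡ 51; y = λ·(6 - 51) - 3 ≡ 32. → (51, 32)
4G: (51, 32) + (11, 5). λ = (5 - 32)/(11 - 51) ≡ 26/13 mod 53. 13⁻¹ ≡ 49 (mod 53) since 13·49 = 637 ≡ 1, so λ ≡ 2.
  x = λ² - 51 - 11 = 4 - 62 ≡ 48; y = λ·(51 - 48) - 32 ≡ 27. → (48, 27)
5G: (48, 27) + (11, 5). λ = (5 - 27)/(11 - 48) ≡ 31/16 mod 53. 16⁻¹ ≡ 10 (mod 53) since 16·10 = 160 ≡ 1, so λ ≡ 45.
  x = λ² - 48 - 11 = 2025 - 59 ≡ 5; y = λ·(48 - 5) - 27 ≡ 0. → (5, 0)

(5, 0)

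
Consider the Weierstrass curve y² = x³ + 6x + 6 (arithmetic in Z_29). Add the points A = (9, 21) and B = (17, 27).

(9, 21) + (17, 27). λ = (27 - 21)/(17 - 9) ≡ 6/8 mod 29. 8⁻¹ ≡ 11 (mod 29), so λ ≡ 8.
  x = λ² - 9 - 17 = 64 - 26 ≡ 9; y = λ·(9 - 9) - 21 ≡ 8. → (9, 8)

(9, 8)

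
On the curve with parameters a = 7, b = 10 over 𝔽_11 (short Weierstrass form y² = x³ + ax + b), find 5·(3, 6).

Write P = (3, 6).
Repeated addition: build up to 5P.
2P: tangent at (3, 6): λ = (3·3² + 7)/(2·6) ≡ 1/1. 1⁻¹ ≡ 1 (mod 11), so λ ≡ 1·1 ≡ 1.
  x = λ² - 3 - 3 = 1 - 6 ≡ 6; y = λ·(3 - 6) - 6 ≡ 2. → (6, 2)
3P: (6, 2) + (3, 6). λ = (6 - 2)/(3 - 6) ≡ 4/8 mod 11. 8⁻¹ ≡ 7 (mod 11), so λ ≡ 6.
  x = λ² - 6 - 3 = 36 - 9 ≡ 5; y = λ·(6 - 5) - 2 ≡ 4. → (5, 4)
4P: (5, 4) + (3, 6). λ = (6 - 4)/(3 - 5) ≡ 2/9 mod 11. 9⁻¹ ≡ 5 (mod 11) since 9·5 = 45 ≡ 1, so λ ≡ 10.
  x = λ² - 5 - 3 = 100 - 8 ≡ 4; y = λ·(5 - 4) - 4 ≡ 6. → (4, 6)
5P: (4, 6) + (3, 6). λ = (6 - 6)/(3 - 4) ≡ 0/10 mod 11. 10⁻¹ ≡ 10 (mod 11) since 10·10 = 100 ≡ 1, so λ ≡ 0.
  x = λ² - 4 - 3 = 0 - 7 ≡ 4; y = λ·(4 - 4) - 6 ≡ 5. → (4, 5)

(4, 5)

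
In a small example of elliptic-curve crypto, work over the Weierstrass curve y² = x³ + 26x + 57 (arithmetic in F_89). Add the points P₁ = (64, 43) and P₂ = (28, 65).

(64, 43) + (28, 65). λ = (65 - 43)/(28 - 64) ≡ 22/53 mod 89. 53⁻¹ ≡ 42 (mod 89) since 53·42 = 2226 ≡ 1, so λ ≡ 34.
  x = λ² - 64 - 28 = 1156 - 92 ≡ 85; y = λ·(64 - 85) - 43 ≡ 44. → (85, 44)

(85, 44)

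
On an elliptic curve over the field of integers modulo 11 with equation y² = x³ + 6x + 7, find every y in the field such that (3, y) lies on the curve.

none

x³ + 6x + 7 = 52 ≡ 8 (mod 11).
8 is a non-residue mod 11; no y exists.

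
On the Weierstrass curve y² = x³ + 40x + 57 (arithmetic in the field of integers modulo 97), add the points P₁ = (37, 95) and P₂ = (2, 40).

(9, 46)

(37, 95) + (2, 40). λ = (40 - 95)/(2 - 37) ≡ 42/62 mod 97. 62⁻¹ ≡ 36 (mod 97) since 62·36 = 2232 ≡ 1, so λ ≡ 57.
  x = λ² - 37 - 2 = 3249 - 39 ≡ 9; y = λ·(37 - 9) - 95 ≡ 46. → (9, 46)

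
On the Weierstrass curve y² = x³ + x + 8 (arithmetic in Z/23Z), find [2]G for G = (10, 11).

(7, 6)

tangent at (10, 11): λ = (3·10² + 1)/(2·11) ≡ 2/22. 22⁻¹ ≡ 22 (mod 23) since 22·22 = 484 ≡ 1, so λ ≡ 2·22 ≡ 21.
  x = λ² - 10 - 10 = 441 - 20 ≡ 7; y = λ·(10 - 7) - 11 ≡ 6. → (7, 6)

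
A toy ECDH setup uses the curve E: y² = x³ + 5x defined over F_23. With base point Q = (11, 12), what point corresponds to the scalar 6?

Double-and-add on 6 = (110)₂. Start with Q = (11, 12) for the leading 1-bit.
double: tangent at (11, 12): λ = (3·11² + 5)/(2·12) ≡ 0/1. 1⁻¹ ≡ 1 (mod 23) since 1·1 = 1 ≡ 1, so λ ≡ 0·1 ≡ 0.
  x = λ² - 11 - 11 = 0 - 22 ≡ 1; y = λ·(11 - 1) - 12 ≡ 11. → (1, 11)
add Q: (1, 11) + (11, 12). λ = (12 - 11)/(11 - 1) ≡ 1/10 mod 23. 10⁻¹ ≡ 7 (mod 23), so λ ≡ 7.
  x = λ² - 1 - 11 = 49 - 12 ≡ 14; y = λ·(1 - 14) - 11 ≡ 13. → (14, 13)
double: tangent at (14, 13): λ = (3·14² + 5)/(2·13) ≡ 18/3. 3⁻¹ ≡ 8 (mod 23) since 3·8 = 24 ≡ 1, so λ ≡ 18·8 ≡ 6.
  x = λ² - 14 - 14 = 36 - 28 ≡ 8; y = λ·(14 - 8) - 13 ≡ 0. → (8, 0)

(8, 0)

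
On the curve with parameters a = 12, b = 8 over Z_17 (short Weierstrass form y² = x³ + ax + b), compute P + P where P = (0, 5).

tangent at (0, 5): λ = (3·0² + 12)/(2·5) ≡ 12/10. 10⁻¹ ≡ 12 (mod 17) since 10·12 = 120 ≡ 1, so λ ≡ 12·12 ≡ 8.
  x = λ² - 0 - 0 = 64 - 0 ≡ 13; y = λ·(0 - 13) - 5 ≡ 10. → (13, 10)

(13, 10)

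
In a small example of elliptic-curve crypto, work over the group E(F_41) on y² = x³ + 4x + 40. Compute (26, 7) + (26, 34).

The two points share x = 26 and their y-coordinates satisfy 7 + 34 ≡ 0 (mod 41), so they are inverses. Their sum is the point at infinity.

O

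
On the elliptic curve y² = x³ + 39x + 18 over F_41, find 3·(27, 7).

(27, 34)

Write Q = (27, 7).
Repeated addition: build up to 3Q.
2Q: tangent at (27, 7): λ = (3·27² + 39)/(2·7) ≡ 12/14. 14⁻¹ ≡ 3 (mod 41) since 14·3 = 42 ≡ 1, so λ ≡ 12·3 ≡ 36.
  x = λ² - 27 - 27 = 1296 - 54 ≡ 12; y = λ·(27 - 12) - 7 ≡ 0. → (12, 0)
3Q: (12, 0) + (27, 7). λ = (7 - 0)/(27 - 12) ≡ 7/15 mod 41. 15⁻¹ ≡ 11 (mod 41), so λ ≡ 36.
  x = λ² - 12 - 27 = 1296 - 39 ≡ 27; y = λ·(12 - 27) - 0 ≡ 34. → (27, 34)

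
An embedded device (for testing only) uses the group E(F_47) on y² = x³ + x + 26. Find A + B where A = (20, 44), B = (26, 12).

(19, 29)

(20, 44) + (26, 12). λ = (12 - 44)/(26 - 20) ≡ 15/6 mod 47. 6⁻¹ ≡ 8 (mod 47), so λ ≡ 26.
  x = λ² - 20 - 26 = 676 - 46 ≡ 19; y = λ·(20 - 19) - 44 ≡ 29. → (19, 29)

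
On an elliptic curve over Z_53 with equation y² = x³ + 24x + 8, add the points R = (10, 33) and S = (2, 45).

(30, 50)

(10, 33) + (2, 45). λ = (45 - 33)/(2 - 10) ≡ 12/45 mod 53. 45⁻¹ ≡ 33 (mod 53), so λ ≡ 25.
  x = λ² - 10 - 2 = 625 - 12 ≡ 30; y = λ·(10 - 30) - 33 ≡ 50. → (30, 50)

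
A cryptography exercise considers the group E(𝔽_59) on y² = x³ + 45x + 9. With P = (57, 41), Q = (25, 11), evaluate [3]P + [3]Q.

First 3P:
Repeated addition: build up to 3P.
2P: tangent at (57, 41): λ = (3·57² + 45)/(2·41) ≡ 57/23. 23⁻¹ ≡ 18 (mod 59), so λ ≡ 57·18 ≡ 23.
  x = λ² - 57 - 57 = 529 - 114 ≡ 2; y = λ·(57 - 2) - 41 ≡ 44. → (2, 44)
3P: (2, 44) + (57, 41). λ = (41 - 44)/(57 - 2) ≡ 56/55 mod 59. 55⁻¹ ≡ 44 (mod 59) since 55·44 = 2420 ≡ 1, so λ ≡ 45.
  x = λ² - 2 - 57 = 2025 - 59 ≡ 19; y = λ·(2 - 19) - 44 ≡ 17. → (19, 17)
3P = (19, 17).
Next 3Q:
Repeated addition: build up to 3Q.
2Q: tangent at (25, 11): λ = (3·25² + 45)/(2·11) ≡ 32/22. 22⁻¹ ≡ 51 (mod 59), so λ ≡ 32·51 ≡ 39.
  x = λ² - 25 - 25 = 1521 - 50 ≡ 55; y = λ·(25 - 55) - 11 ≡ 58. → (55, 58)
3Q: (55, 58) + (25, 11). λ = (11 - 58)/(25 - 55) ≡ 12/29 mod 59. 29⁻¹ ≡ 57 (mod 59) since 29·57 = 1653 ≡ 1, so λ ≡ 35.
  x = λ² - 55 - 25 = 1225 - 80 ≡ 24; y = λ·(55 - 24) - 58 ≡ 24. → (24, 24)
3Q = (24, 24).
Finally 3P + 3Q:
(19, 17) + (24, 24). λ = (24 - 17)/(24 - 19) ≡ 7/5 mod 59. 5⁻¹ ≡ 12 (mod 59), so λ ≡ 25.
  x = λ² - 19 - 24 = 625 - 43 ≡ 51; y = λ·(19 - 51) - 17 ≡ 9. → (51, 9)

(51, 9)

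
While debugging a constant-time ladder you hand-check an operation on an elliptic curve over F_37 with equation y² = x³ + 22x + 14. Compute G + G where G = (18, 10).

tangent at (18, 10): λ = (3·18² + 22)/(2·10) ≡ 32/20. 20⁻¹ ≡ 13 (mod 37), so λ ≡ 32·13 ≡ 9.
  x = λ² - 18 - 18 = 81 - 36 ≡ 8; y = λ·(18 - 8) - 10 ≡ 6. → (8, 6)

(8, 6)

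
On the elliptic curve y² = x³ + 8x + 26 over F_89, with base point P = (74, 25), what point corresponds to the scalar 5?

(8, 54)

Double-and-add on 5 = (101)₂. Start with P = (74, 25) for the leading 1-bit.
double: tangent at (74, 25): λ = (3·74² + 8)/(2·25) ≡ 60/50. 50⁻¹ ≡ 73 (mod 89) since 50·73 = 3650 ≡ 1, so λ ≡ 60·73 ≡ 19.
  x = λ² - 74 - 74 = 361 - 148 ≡ 35; y = λ·(74 - 35) - 25 ≡ 4. → (35, 4)
double: tangent at (35, 4): λ = (3·35² + 8)/(2·4) ≡ 34/8. 8⁻¹ ≡ 78 (mod 89) since 8·78 = 624 ≡ 1, so λ ≡ 34·78 ≡ 71.
  x = λ² - 35 - 35 = 5041 - 70 ≡ 76; y = λ·(35 - 76) - 4 ≡ 22. → (76, 22)
add P: (76, 22) + (74, 25). λ = (25 - 22)/(74 - 76) ≡ 3/87 mod 89. 87⁻¹ ≡ 44 (mod 89), so λ ≡ 43.
  x = λ² - 76 - 74 = 1849 - 150 ≡ 8; y = λ·(76 - 8) - 22 ≡ 54. → (8, 54)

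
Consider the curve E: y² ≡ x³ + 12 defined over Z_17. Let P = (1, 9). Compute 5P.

Repeated addition: build up to 5P.
2P: tangent at (1, 9): λ = (3·1² + 0)/(2·9) ≡ 3/1. 1⁻¹ ≡ 1 (mod 17), so λ ≡ 3·1 ≡ 3.
  x = λ² - 1 - 1 = 9 - 2 ≡ 7; y = λ·(1 - 7) - 9 ≡ 7. → (7, 7)
3P: (7, 7) + (1, 9). λ = (9 - 7)/(1 - 7) ≡ 2/11 mod 17. 11⁻¹ ≡ 14 (mod 17) since 11·14 = 154 ≡ 1, so λ ≡ 11.
  x = λ² - 7 - 1 = 121 - 8 ≡ 11; y = λ·(7 - 11) - 7 ≡ 0. → (11, 0)
4P: (11, 0) + (1, 9). λ = (9 - 0)/(1 - 11) ≡ 9/7 mod 17. 7⁻¹ ≡ 5 (mod 17), so λ ≡ 11.
  x = λ² - 11 - 1 = 121 - 12 ≡ 7; y = λ·(11 - 7) - 0 ≡ 10. → (7, 10)
5P: (7, 10) + (1, 9). λ = (9 - 10)/(1 - 7) ≡ 16/11 mod 17. 11⁻¹ ≡ 14 (mod 17), so λ ≡ 3.
  x = λ² - 7 - 1 = 9 - 8 ≡ 1; y = λ·(7 - 1) - 10 ≡ 8. → (1, 8)

(1, 8)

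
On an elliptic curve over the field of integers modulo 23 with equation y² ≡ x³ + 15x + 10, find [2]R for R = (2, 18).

tangent at (2, 18): λ = (3·2² + 15)/(2·18) ≡ 4/13. 13⁻¹ ≡ 16 (mod 23) since 13·16 = 208 ≡ 1, so λ ≡ 4·16 ≡ 18.
  x = λ² - 2 - 2 = 324 - 4 ≡ 21; y = λ·(2 - 21) - 18 ≡ 8. → (21, 8)

(21, 8)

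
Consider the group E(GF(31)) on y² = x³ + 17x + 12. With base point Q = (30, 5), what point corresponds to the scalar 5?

(26, 22)

Double-and-add on 5 = (101)₂. Start with Q = (30, 5) for the leading 1-bit.
double: tangent at (30, 5): λ = (3·30² + 17)/(2·5) ≡ 20/10. 10⁻¹ ≡ 28 (mod 31) since 10·28 = 280 ≡ 1, so λ ≡ 20·28 ≡ 2.
  x = λ² - 30 - 30 = 4 - 60 ≡ 6; y = λ·(30 - 6) - 5 ≡ 12. → (6, 12)
double: tangent at (6, 12): λ = (3·6² + 17)/(2·12) ≡ 1/24. 24⁻¹ ≡ 22 (mod 31), so λ ≡ 1·22 ≡ 22.
  x = λ² - 6 - 6 = 484 - 12 ≡ 7; y = λ·(6 - 7) - 12 ≡ 28. → (7, 28)
add Q: (7, 28) + (30, 5). λ = (5 - 28)/(30 - 7) ≡ 8/23 mod 31. 23⁻¹ ≡ 27 (mod 31) since 23·27 = 621 ≡ 1, so λ ≡ 30.
  x = λ² - 7 - 30 = 900 - 37 ≡ 26; y = λ·(7 - 26) - 28 ≡ 22. → (26, 22)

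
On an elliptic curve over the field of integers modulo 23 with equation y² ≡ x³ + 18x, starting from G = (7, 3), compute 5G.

Repeated addition: build up to 5G.
2G: tangent at (7, 3): λ = (3·7² + 18)/(2·3) ≡ 4/6. 6⁻¹ ≡ 4 (mod 23), so λ ≡ 4·4 ≡ 16.
  x = λ² - 7 - 7 = 256 - 14 ≡ 12; y = λ·(7 - 12) - 3 ≡ 9. → (12, 9)
3G: (12, 9) + (7, 3). λ = (3 - 9)/(7 - 12) ≡ 17/18 mod 23. 18⁻¹ ≡ 9 (mod 23), so λ ≡ 15.
  x = λ² - 12 - 7 = 225 - 19 ≡ 22; y = λ·(12 - 22) - 9 ≡ 2. → (22, 2)
4G: (22, 2) + (7, 3). λ = (3 - 2)/(7 - 22) ≡ 1/8 mod 23. 8⁻¹ ≡ 3 (mod 23), so λ ≡ 3.
  x = λ² - 22 - 7 = 9 - 29 ≡ 3; y = λ·(22 - 3) - 2 ≡ 9. → (3, 9)
5G: (3, 9) + (7, 3). λ = (3 - 9)/(7 - 3) ≡ 17/4 mod 23. 4⁻¹ ≡ 6 (mod 23) since 4·6 = 24 ≡ 1, so λ ≡ 10.
  x = λ² - 3 - 7 = 100 - 10 ≡ 21; y = λ·(3 - 21) - 9 ≡ 18. → (21, 18)

(21, 18)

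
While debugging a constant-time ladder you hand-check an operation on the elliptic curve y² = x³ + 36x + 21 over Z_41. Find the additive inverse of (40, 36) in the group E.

(40, 5)

-(40, 36) = (40, -36 mod 41) = (40, 5).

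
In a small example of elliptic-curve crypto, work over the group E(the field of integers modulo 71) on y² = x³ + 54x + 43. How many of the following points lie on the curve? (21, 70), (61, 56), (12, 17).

(21, 70): 70² ≡ 1, rhs ≡ 1 → on.
(61, 56): 56² ≡ 12, rhs ≡ 65 → off.
(12, 17): 17² ≡ 5, rhs ≡ 5 → on.

2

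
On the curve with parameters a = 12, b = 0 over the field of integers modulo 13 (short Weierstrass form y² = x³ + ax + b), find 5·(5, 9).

(5, 9)

Write Q = (5, 9).
Repeated addition: build up to 5Q.
2Q: tangent at (5, 9): λ = (3·5² + 12)/(2·9) ≡ 9/5. 5⁻¹ ≡ 8 (mod 13) since 5·8 = 40 ≡ 1, so λ ≡ 9·8 ≡ 7.
  x = λ² - 5 - 5 = 49 - 10 ≡ 0; y = λ·(5 - 0) - 9 ≡ 0. → (0, 0)
3Q: (0, 0) + (5, 9). λ = (9 - 0)/(5 - 0) ≡ 9/5 mod 13. 5⁻¹ ≡ 8 (mod 13) since 5·8 = 40 ≡ 1, so λ ≡ 7.
  x = λ² - 0 - 5 = 49 - 5 ≡ 5; y = λ·(0 - 5) - 0 ≡ 4. → (5, 4)
4Q: (5, 4) + (5, 9): same x and y₁ ≡ -y₂, so the sum is O.
5Q: O + (5, 9) = (5, 9) (identity).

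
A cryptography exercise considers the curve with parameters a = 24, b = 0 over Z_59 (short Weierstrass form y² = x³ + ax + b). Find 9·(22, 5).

Write G = (22, 5).
Repeated addition: build up to 9G.
2G: tangent at (22, 5): λ = (3·22² + 24)/(2·5) ≡ 1/10. 10⁻¹ ≡ 6 (mod 59) since 10·6 = 60 ≡ 1, so λ ≡ 1·6 ≡ 6.
  x = λ² - 22 - 22 = 36 - 44 ≡ 51; y = λ·(22 - 51) - 5 ≡ 57. → (51, 57)
3G: (51, 57) + (22, 5). λ = (5 - 57)/(22 - 51) ≡ 7/30 mod 59. 30⁻¹ ≡ 2 (mod 59) since 30·2 = 60 ≡ 1, so λ ≡ 14.
  x = λ² - 51 - 22 = 196 - 73 ≡ 5; y = λ·(51 - 5) - 57 ≡ 56. → (5, 56)
4G: (5, 56) + (22, 5). λ = (5 - 56)/(22 - 5) ≡ 8/17 mod 59. 17⁻¹ ≡ 7 (mod 59), so λ ≡ 56.
  x = λ² - 5 - 22 = 3136 - 27 ≡ 41; y = λ·(5 - 41) - 56 ≡ 52. → (41, 52)
5G: (41, 52) + (22, 5). λ = (5 - 52)/(22 - 41) ≡ 12/40 mod 59. 40⁻¹ ≡ 31 (mod 59) since 40·31 = 1240 ≡ 1, so λ ≡ 18.
  x = λ² - 41 - 22 = 324 - 63 ≡ 25; y = λ·(41 - 25) - 52 ≡ 0. → (25, 0)
6G: (25, 0) + (22, 5). λ = (5 - 0)/(22 - 25) ≡ 5/56 mod 59. 56⁻¹ ≡ 39 (mod 59) since 56·39 = 2184 ≡ 1, so λ ≡ 18.
  x = λ² - 25 - 22 = 324 - 47 ≡ 41; y = λ·(25 - 41) - 0 ≡ 7. → (41, 7)
7G: (41, 7) + (22, 5). λ = (5 - 7)/(22 - 41) ≡ 57/40 mod 59. 40⁻¹ ≡ 31 (mod 59), so λ ≡ 56.
  x = λ² - 41 - 22 = 3136 - 63 ≡ 5; y = λ·(41 - 5) - 7 ≡ 3. → (5, 3)
8G: (5, 3) + (22, 5). λ = (5 - 3)/(22 - 5) ≡ 2/17 mod 59. 17⁻¹ ≡ 7 (mod 59), so λ ≡ 14.
  x = λ² - 5 - 22 = 196 - 27 ≡ 51; y = λ·(5 - 51) - 3 ≡ 2. → (51, 2)
9G: (51, 2) + (22, 5). λ = (5 - 2)/(22 - 51) ≡ 3/30 mod 59. 30⁻¹ ≡ 2 (mod 59), so λ ≡ 6.
  x = λ² - 51 - 22 = 36 - 73 ≡ 22; y = λ·(51 - 22) - 2 ≡ 54. → (22, 54)

(22, 54)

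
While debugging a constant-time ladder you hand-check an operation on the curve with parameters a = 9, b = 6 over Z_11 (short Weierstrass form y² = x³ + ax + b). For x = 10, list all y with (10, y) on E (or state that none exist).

x³ + 9x + 6 = 1096 ≡ 7 (mod 11).
7 is a non-residue mod 11; no y exists.

none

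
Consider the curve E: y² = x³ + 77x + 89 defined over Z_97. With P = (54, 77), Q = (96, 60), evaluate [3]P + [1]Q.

(30, 69)

First 3P:
Repeated addition: build up to 3P.
2P: tangent at (54, 77): λ = (3·54² + 77)/(2·77) ≡ 95/57. 57⁻¹ ≡ 80 (mod 97), so λ ≡ 95·80 ≡ 34.
  x = λ² - 54 - 54 = 1156 - 108 ≡ 78; y = λ·(54 - 78) - 77 ≡ 77. → (78, 77)
3P: (78, 77) + (54, 77). λ = (77 - 77)/(54 - 78) ≡ 0/73 mod 97. 73⁻¹ ≡ 4 (mod 97), so λ ≡ 0.
  x = λ² - 78 - 54 = 0 - 132 ≡ 62; y = λ·(78 - 62) - 77 ≡ 20. → (62, 20)
3P = (62, 20).
Finally 3P + Q:
(62, 20) + (96, 60). λ = (60 - 20)/(96 - 62) ≡ 40/34 mod 97. 34⁻¹ ≡ 20 (mod 97), so λ ≡ 24.
  x = λ² - 62 - 96 = 576 - 158 ≡ 30; y = λ·(62 - 30) - 20 ≡ 69. → (30, 69)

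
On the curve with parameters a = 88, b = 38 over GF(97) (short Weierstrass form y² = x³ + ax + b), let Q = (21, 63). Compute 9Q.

Repeated addition: build up to 9Q.
2Q: tangent at (21, 63): λ = (3·21² + 88)/(2·63) ≡ 53/29. 29⁻¹ ≡ 87 (mod 97), so λ ≡ 53·87 ≡ 52.
  x = λ² - 21 - 21 = 2704 - 42 ≡ 43; y = λ·(21 - 43) - 63 ≡ 54. → (43, 54)
3Q: (43, 54) + (21, 63). λ = (63 - 54)/(21 - 43) ≡ 9/75 mod 97. 75⁻¹ ≡ 22 (mod 97), so λ ≡ 4.
  x = λ² - 43 - 21 = 16 - 64 ≡ 49; y = λ·(43 - 49) - 54 ≡ 19. → (49, 19)
4Q: (49, 19) + (21, 63). λ = (63 - 19)/(21 - 49) ≡ 44/69 mod 97. 69⁻¹ ≡ 45 (mod 97), so λ ≡ 40.
  x = λ² - 49 - 21 = 1600 - 70 ≡ 75; y = λ·(49 - 75) - 19 ≡ 8. → (75, 8)
5Q: (75, 8) + (21, 63). λ = (63 - 8)/(21 - 75) ≡ 55/43 mod 97. 43⁻¹ ≡ 88 (mod 97) since 43·88 = 3784 ≡ 1, so λ ≡ 87.
  x = λ² - 75 - 21 = 7569 - 96 ≡ 4; y = λ·(75 - 4) - 8 ≡ 58. → (4, 58)
6Q: (4, 58) + (21, 63). λ = (63 - 58)/(21 - 4) ≡ 5/17 mod 97. 17⁻¹ ≡ 40 (mod 97) since 17·40 = 680 ≡ 1, so λ ≡ 6.
  x = λ² - 4 - 21 = 36 - 25 ≡ 11; y = λ·(4 - 11) - 58 ≡ 94. → (11, 94)
7Q: (11, 94) + (21, 63). λ = (63 - 94)/(21 - 11) ≡ 66/10 mod 97. 10⁻¹ ≡ 68 (mod 97) since 10·68 = 680 ≡ 1, so λ ≡ 26.
  x = λ² - 11 - 21 = 676 - 32 ≡ 62; y = λ·(11 - 62) - 94 ≡ 35. → (62, 35)
8Q: (62, 35) + (21, 63). λ = (63 - 35)/(21 - 62) ≡ 28/56 mod 97. 56⁻¹ ≡ 26 (mod 97), so λ ≡ 49.
  x = λ² - 62 - 21 = 2401 - 83 ≡ 87; y = λ·(62 - 87) - 35 ≡ 1. → (87, 1)
9Q: (87, 1) + (21, 63). λ = (63 - 1)/(21 - 87) ≡ 62/31 mod 97. 31⁻¹ ≡ 72 (mod 97) since 31·72 = 2232 ≡ 1, so λ ≡ 2.
  x = λ² - 87 - 21 = 4 - 108 ≡ 90; y = λ·(87 - 90) - 1 ≡ 90. → (90, 90)

(90, 90)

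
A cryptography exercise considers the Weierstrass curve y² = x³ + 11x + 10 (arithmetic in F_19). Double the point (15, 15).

tangent at (15, 15): λ = (3·15² + 11)/(2·15) ≡ 2/11. 11⁻¹ ≡ 7 (mod 19), so λ ≡ 2·7 ≡ 14.
  x = λ² - 15 - 15 = 196 - 30 ≡ 14; y = λ·(15 - 14) - 15 ≡ 18. → (14, 18)

(14, 18)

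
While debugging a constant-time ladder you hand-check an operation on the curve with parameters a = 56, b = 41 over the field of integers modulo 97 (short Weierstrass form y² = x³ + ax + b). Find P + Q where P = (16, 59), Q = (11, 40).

(34, 86)

(16, 59) + (11, 40). λ = (40 - 59)/(11 - 16) ≡ 78/92 mod 97. 92⁻¹ ≡ 58 (mod 97) since 92·58 = 5336 ≡ 1, so λ ≡ 62.
  x = λ² - 16 - 11 = 3844 - 27 ≡ 34; y = λ·(16 - 34) - 59 ≡ 86. → (34, 86)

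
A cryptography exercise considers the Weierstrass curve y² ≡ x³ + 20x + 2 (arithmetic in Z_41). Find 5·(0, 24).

Write Q = (0, 24).
Repeated addition: build up to 5Q.
2Q: tangent at (0, 24): λ = (3·0² + 20)/(2·24) ≡ 20/7. 7⁻¹ ≡ 6 (mod 41), so λ ≡ 20·6 ≡ 38.
  x = λ² - 0 - 0 = 1444 - 0 ≡ 9; y = λ·(0 - 9) - 24 ≡ 3. → (9, 3)
3Q: (9, 3) + (0, 24). λ = (24 - 3)/(0 - 9) ≡ 21/32 mod 41. 32⁻¹ ≡ 9 (mod 41), so λ ≡ 25.
  x = λ² - 9 - 0 = 625 - 9 ≡ 1; y = λ·(9 - 1) - 3 ≡ 33. → (1, 33)
4Q: (1, 33) + (0, 24). λ = (24 - 33)/(0 - 1) ≡ 32/40 mod 41. 40⁻¹ ≡ 40 (mod 41) since 40·40 = 1600 ≡ 1, so λ ≡ 9.
  x = λ² - 1 - 0 = 81 - 1 ≡ 39; y = λ·(1 - 39) - 33 ≡ 35. → (39, 35)
5Q: (39, 35) + (0, 24). λ = (24 - 35)/(0 - 39) ≡ 30/2 mod 41. 2⁻¹ ≡ 21 (mod 41) since 2·21 = 42 ≡ 1, so λ ≡ 15.
  x = λ² - 39 - 0 = 225 - 39 ≡ 22; y = λ·(39 - 22) - 35 ≡ 15. → (22, 15)

(22, 15)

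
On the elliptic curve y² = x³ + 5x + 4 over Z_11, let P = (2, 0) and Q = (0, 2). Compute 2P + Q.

(0, 2)

First 2P:
Repeated addition: build up to 2P.
2P: (2, 0) + (2, 0): same x and y₁ ≡ -y₂, so the sum is ∞.
2P = ∞.
Finally 2P + Q:
∞ + (0, 2) = (0, 2) (identity).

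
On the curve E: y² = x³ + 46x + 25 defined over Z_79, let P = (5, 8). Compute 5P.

Repeated addition: build up to 5P.
2P: tangent at (5, 8): λ = (3·5² + 46)/(2·8) ≡ 42/16. 16⁻¹ ≡ 5 (mod 79), so λ ≡ 42·5 ≡ 52.
  x = λ² - 5 - 5 = 2704 - 10 ≡ 8; y = λ·(5 - 8) - 8 ≡ 73. → (8, 73)
3P: (8, 73) + (5, 8). λ = (8 - 73)/(5 - 8) ≡ 14/76 mod 79. 76⁻¹ ≡ 26 (mod 79), so λ ≡ 48.
  x = λ² - 8 - 5 = 2304 - 13 ≡ 0; y = λ·(8 - 0) - 73 ≡ 74. → (0, 74)
4P: (0, 74) + (5, 8). λ = (8 - 74)/(5 - 0) ≡ 13/5 mod 79. 5⁻¹ ≡ 16 (mod 79), so λ ≡ 50.
  x = λ² - 0 - 5 = 2500 - 5 ≡ 46; y = λ·(0 - 46) - 74 ≡ 75. → (46, 75)
5P: (46, 75) + (5, 8). λ = (8 - 75)/(5 - 46) ≡ 12/38 mod 79. 38⁻¹ ≡ 52 (mod 79) since 38·52 = 1976 ≡ 1, so λ ≡ 71.
  x = λ² - 46 - 5 = 5041 - 51 ≡ 13; y = λ·(46 - 13) - 75 ≡ 56. → (13, 56)

(13, 56)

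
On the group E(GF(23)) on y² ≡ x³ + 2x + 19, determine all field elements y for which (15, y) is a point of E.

none

x³ + 2x + 19 = 3424 ≡ 20 (mod 23).
20 is a non-residue mod 23; no y exists.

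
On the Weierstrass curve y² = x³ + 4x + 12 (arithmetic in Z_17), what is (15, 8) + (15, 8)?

(5, 2)

tangent at (15, 8): λ = (3·15² + 4)/(2·8) ≡ 16/16. 16⁻¹ ≡ 16 (mod 17), so λ ≡ 16·16 ≡ 1.
  x = λ² - 15 - 15 = 1 - 30 ≡ 5; y = λ·(15 - 5) - 8 ≡ 2. → (5, 2)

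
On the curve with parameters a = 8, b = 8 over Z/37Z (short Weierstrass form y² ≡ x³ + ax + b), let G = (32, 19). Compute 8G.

(17, 32)

Repeated addition: build up to 8G.
2G: tangent at (32, 19): λ = (3·32² + 8)/(2·19) ≡ 9/1. 1⁻¹ ≡ 1 (mod 37), so λ ≡ 9·1 ≡ 9.
  x = λ² - 32 - 32 = 81 - 64 ≡ 17; y = λ·(32 - 17) - 19 ≡ 5. → (17, 5)
3G: (17, 5) + (32, 19). λ = (19 - 5)/(32 - 17) ≡ 14/15 mod 37. 15⁻¹ ≡ 5 (mod 37) since 15·5 = 75 ≡ 1, so λ ≡ 33.
  x = λ² - 17 - 32 = 1089 - 49 ≡ 4; y = λ·(17 - 4) - 5 ≡ 17. → (4, 17)
4G: (4, 17) + (32, 19). λ = (19 - 17)/(32 - 4) ≡ 2/28 mod 37. 28⁻¹ ≡ 4 (mod 37), so λ ≡ 8.
  x = λ² - 4 - 32 = 64 - 36 ≡ 28; y = λ·(4 - 28) - 17 ≡ 13. → (28, 13)
5G: (28, 13) + (32, 19). λ = (19 - 13)/(32 - 28) ≡ 6/4 mod 37. 4⁻¹ ≡ 28 (mod 37) since 4·28 = 112 ≡ 1, so λ ≡ 20.
  x = λ² - 28 - 32 = 400 - 60 ≡ 7; y = λ·(28 - 7) - 13 ≡ 0. → (7, 0)
6G: (7, 0) + (32, 19). λ = (19 - 0)/(32 - 7) ≡ 19/25 mod 37. 25⁻¹ ≡ 3 (mod 37) since 25·3 = 75 ≡ 1, so λ ≡ 20.
  x = λ² - 7 - 32 = 400 - 39 ≡ 28; y = λ·(7 - 28) - 0 ≡ 24. → (28, 24)
7G: (28, 24) + (32, 19). λ = (19 - 24)/(32 - 28) ≡ 32/4 mod 37. 4⁻¹ ≡ 28 (mod 37), so λ ≡ 8.
  x = λ² - 28 - 32 = 64 - 60 ≡ 4; y = λ·(28 - 4) - 24 ≡ 20. → (4, 20)
8G: (4, 20) + (32, 19). λ = (19 - 20)/(32 - 4) ≡ 36/28 mod 37. 28⁻¹ ≡ 4 (mod 37) since 28·4 = 112 ≡ 1, so λ ≡ 33.
  x = λ² - 4 - 32 = 1089 - 36 ≡ 17; y = λ·(4 - 17) - 20 ≡ 32. → (17, 32)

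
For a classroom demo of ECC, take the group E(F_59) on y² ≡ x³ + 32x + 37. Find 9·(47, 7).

Write P = (47, 7).
Repeated addition: build up to 9P.
2P: tangent at (47, 7): λ = (3·47² + 32)/(2·7) ≡ 51/14. 14⁻¹ ≡ 38 (mod 59), so λ ≡ 51·38 ≡ 50.
  x = λ² - 47 - 47 = 2500 - 94 ≡ 46; y = λ·(47 - 46) - 7 ≡ 43. → (46, 43)
3P: (46, 43) + (47, 7). λ = (7 - 43)/(47 - 46) ≡ 23/1 mod 59. 1⁻¹ ≡ 1 (mod 59), so λ ≡ 23.
  x = λ² - 46 - 47 = 529 - 93 ≡ 23; y = λ·(46 - 23) - 43 ≡ 14. → (23, 14)
4P: (23, 14) + (47, 7). λ = (7 - 14)/(47 - 23) ≡ 52/24 mod 59. 24⁻¹ ≡ 32 (mod 59), so λ ≡ 12.
  x = λ² - 23 - 47 = 144 - 70 ≡ 15; y = λ·(23 - 15) - 14 ≡ 23. → (15, 23)
5P: (15, 23) + (47, 7). λ = (7 - 23)/(47 - 15) ≡ 43/32 mod 59. 32⁻¹ ≡ 24 (mod 59) since 32·24 = 768 ≡ 1, so λ ≡ 29.
  x = λ² - 15 - 47 = 841 - 62 ≡ 12; y = λ·(15 - 12) - 23 ≡ 5. → (12, 5)
6P: (12, 5) + (47, 7). λ = (7 - 5)/(47 - 12) ≡ 2/35 mod 59. 35⁻¹ ≡ 27 (mod 59) since 35·27 = 945 ≡ 1, so λ ≡ 54.
  x = λ² - 12 - 47 = 2916 - 59 ≡ 25; y = λ·(12 - 25) - 5 ≡ 1. → (25, 1)
7P: (25, 1) + (47, 7). λ = (7 - 1)/(47 - 25) ≡ 6/22 mod 59. 22⁻¹ ≡ 51 (mod 59), so λ ≡ 11.
  x = λ² - 25 - 47 = 121 - 72 ≡ 49; y = λ·(25 - 49) - 1 ≡ 30. → (49, 30)
8P: (49, 30) + (47, 7). λ = (7 - 30)/(47 - 49) ≡ 36/57 mod 59. 57⁻¹ ≡ 29 (mod 59), so λ ≡ 41.
  x = λ² - 49 - 47 = 1681 - 96 ≡ 51; y = λ·(49 - 51) - 30 ≡ 6. → (51, 6)
9P: (51, 6) + (47, 7). λ = (7 - 6)/(47 - 51) ≡ 1/55 mod 59. 55⁻¹ ≡ 44 (mod 59), so λ ≡ 44.
  x = λ² - 51 - 47 = 1936 - 98 ≡ 9; y = λ·(51 - 9) - 6 ≡ 13. → (9, 13)

(9, 13)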